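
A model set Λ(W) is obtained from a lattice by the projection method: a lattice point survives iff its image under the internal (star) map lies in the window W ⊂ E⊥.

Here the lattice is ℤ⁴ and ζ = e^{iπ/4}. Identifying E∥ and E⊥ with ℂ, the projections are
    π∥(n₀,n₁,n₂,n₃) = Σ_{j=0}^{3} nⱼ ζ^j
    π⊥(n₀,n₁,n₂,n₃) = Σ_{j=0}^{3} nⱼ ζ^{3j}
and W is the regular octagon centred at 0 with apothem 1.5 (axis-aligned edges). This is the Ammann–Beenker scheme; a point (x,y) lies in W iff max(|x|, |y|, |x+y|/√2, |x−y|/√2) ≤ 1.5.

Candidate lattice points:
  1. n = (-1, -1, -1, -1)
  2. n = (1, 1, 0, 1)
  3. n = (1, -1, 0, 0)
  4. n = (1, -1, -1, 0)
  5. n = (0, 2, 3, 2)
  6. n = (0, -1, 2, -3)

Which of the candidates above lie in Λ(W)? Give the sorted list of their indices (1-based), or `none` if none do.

π⊥(n) = n₀ + n₁ζ³ + n₂ζ⁶ + n₃ζ⁹ where ζ = e^{iπ/4}.
candidate 1: n = (-1, -1, -1, -1) → π⊥ ≈ (-1.000000, -0.414214); max(|x|,|y|,|x±y|/√2) = 1.000000 ≤ 1.5 ⇒ ∈ W
candidate 2: n = (1, 1, 0, 1) → π⊥ ≈ (+1.000000, +1.414214); max(|x|,|y|,|x±y|/√2) = 1.707107 > 1.5 ⇒ ∉ W
candidate 3: n = (1, -1, 0, 0) → π⊥ ≈ (+1.707107, -0.707107); max(|x|,|y|,|x±y|/√2) = 1.707107 > 1.5 ⇒ ∉ W
candidate 4: n = (1, -1, -1, 0) → π⊥ ≈ (+1.707107, +0.292893); max(|x|,|y|,|x±y|/√2) = 1.707107 > 1.5 ⇒ ∉ W
candidate 5: n = (0, 2, 3, 2) → π⊥ ≈ (+0.000000, -0.171573); max(|x|,|y|,|x±y|/√2) = 0.171573 ≤ 1.5 ⇒ ∈ W
candidate 6: n = (0, -1, 2, -3) → π⊥ ≈ (-1.414214, -4.828427); max(|x|,|y|,|x±y|/√2) = 4.828427 > 1.5 ⇒ ∉ W

1, 5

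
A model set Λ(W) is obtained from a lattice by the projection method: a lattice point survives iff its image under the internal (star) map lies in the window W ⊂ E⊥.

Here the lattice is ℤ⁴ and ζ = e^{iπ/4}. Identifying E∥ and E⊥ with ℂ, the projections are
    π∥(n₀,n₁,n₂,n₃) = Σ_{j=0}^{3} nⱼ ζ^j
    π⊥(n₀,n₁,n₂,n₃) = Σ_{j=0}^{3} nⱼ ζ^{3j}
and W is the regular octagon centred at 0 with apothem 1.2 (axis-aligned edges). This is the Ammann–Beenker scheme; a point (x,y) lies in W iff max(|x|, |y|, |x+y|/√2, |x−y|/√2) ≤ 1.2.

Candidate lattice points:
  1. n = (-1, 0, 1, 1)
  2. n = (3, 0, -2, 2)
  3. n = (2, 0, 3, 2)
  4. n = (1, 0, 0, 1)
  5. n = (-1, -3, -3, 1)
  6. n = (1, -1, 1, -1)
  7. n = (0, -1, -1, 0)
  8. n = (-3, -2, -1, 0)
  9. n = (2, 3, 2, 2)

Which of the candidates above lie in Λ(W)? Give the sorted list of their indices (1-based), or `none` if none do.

1, 7

Internal map: ζ^{3j} for j=0..3 gives (1,0), (−√2/2,√2/2), (0,−1), (√2/2,√2/2).
candidate 1: n = (-1, 0, 1, 1) → π⊥ ≈ (-0.29289, -0.29289); max(|x|,|y|,|x±y|/√2) = 0.41421 ≤ 1.2 ⇒ ∈ W
candidate 2: n = (3, 0, -2, 2) → π⊥ ≈ (+4.41421, +3.41421); max(|x|,|y|,|x±y|/√2) = 5.53553 > 1.2 ⇒ ∉ W
candidate 3: n = (2, 0, 3, 2) → π⊥ ≈ (+3.41421, -1.58579); max(|x|,|y|,|x±y|/√2) = 3.53553 > 1.2 ⇒ ∉ W
candidate 4: n = (1, 0, 0, 1) → π⊥ ≈ (+1.70711, +0.70711); max(|x|,|y|,|x±y|/√2) = 1.70711 > 1.2 ⇒ ∉ W
candidate 5: n = (-1, -3, -3, 1) → π⊥ ≈ (+1.82843, +1.58579); max(|x|,|y|,|x±y|/√2) = 2.41421 > 1.2 ⇒ ∉ W
candidate 6: n = (1, -1, 1, -1) → π⊥ ≈ (+1.00000, -2.41421); max(|x|,|y|,|x±y|/√2) = 2.41421 > 1.2 ⇒ ∉ W
candidate 7: n = (0, -1, -1, 0) → π⊥ ≈ (+0.70711, +0.29289); max(|x|,|y|,|x±y|/√2) = 0.70711 ≤ 1.2 ⇒ ∈ W
candidate 8: n = (-3, -2, -1, 0) → π⊥ ≈ (-1.58579, -0.41421); max(|x|,|y|,|x±y|/√2) = 1.58579 > 1.2 ⇒ ∉ W
candidate 9: n = (2, 3, 2, 2) → π⊥ ≈ (+1.29289, +1.53553); max(|x|,|y|,|x±y|/√2) = 2.00000 > 1.2 ⇒ ∉ W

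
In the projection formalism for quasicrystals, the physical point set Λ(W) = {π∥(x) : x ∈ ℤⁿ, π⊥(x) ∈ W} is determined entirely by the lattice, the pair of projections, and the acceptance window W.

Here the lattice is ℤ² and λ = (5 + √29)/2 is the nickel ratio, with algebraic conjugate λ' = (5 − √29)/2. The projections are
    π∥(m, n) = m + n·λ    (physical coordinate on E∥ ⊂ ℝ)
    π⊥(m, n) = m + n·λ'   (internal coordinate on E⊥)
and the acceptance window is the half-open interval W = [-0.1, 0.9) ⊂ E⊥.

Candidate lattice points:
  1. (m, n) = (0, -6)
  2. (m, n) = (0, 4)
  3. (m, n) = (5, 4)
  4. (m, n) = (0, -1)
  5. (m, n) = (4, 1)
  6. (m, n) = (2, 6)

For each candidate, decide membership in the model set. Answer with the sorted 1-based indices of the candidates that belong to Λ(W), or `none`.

4, 6

Compute λ' = (5−√29)/2 = -0.19258, so π⊥(m,n) = m -0.19258·n.
#1 (0,-6): internal coord 0 + (-6)·λ' = +1.15549; +1.15549 ∉ [-0.1, 0.9) → out
#2 (0,4): internal coord 0 + (4)·λ' = -0.77033; -0.77033 ∉ [-0.1, 0.9) → out
#3 (5,4): internal coord 5 + (4)·λ' = +4.22967; +4.22967 ∉ [-0.1, 0.9) → out
#4 (0,-1): internal coord 0 + (-1)·λ' = +0.19258; +0.19258 ∈ [-0.1, 0.9) → IN Λ
#5 (4,1): internal coord 4 + (1)·λ' = +3.80742; +3.80742 ∉ [-0.1, 0.9) → out
#6 (2,6): internal coord 2 + (6)·λ' = +0.84451; +0.84451 ∈ [-0.1, 0.9) → IN Λ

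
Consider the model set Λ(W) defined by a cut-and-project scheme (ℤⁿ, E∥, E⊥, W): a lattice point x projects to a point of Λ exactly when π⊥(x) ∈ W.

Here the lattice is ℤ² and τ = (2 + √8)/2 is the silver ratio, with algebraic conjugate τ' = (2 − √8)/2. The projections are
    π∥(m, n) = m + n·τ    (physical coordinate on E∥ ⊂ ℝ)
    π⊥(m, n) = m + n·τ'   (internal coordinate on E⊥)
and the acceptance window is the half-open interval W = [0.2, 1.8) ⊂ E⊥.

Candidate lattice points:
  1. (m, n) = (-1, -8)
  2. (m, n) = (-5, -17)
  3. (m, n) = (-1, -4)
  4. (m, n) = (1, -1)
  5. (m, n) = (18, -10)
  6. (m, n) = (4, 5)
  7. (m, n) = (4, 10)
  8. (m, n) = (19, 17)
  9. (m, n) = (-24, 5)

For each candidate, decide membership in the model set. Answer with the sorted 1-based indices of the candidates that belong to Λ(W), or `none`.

Numerically τ ≈ 2.414214 and τ' = −1/τ ≈ -0.414214.
#1 (-1,-8): internal coord -1 + (-8)·τ' = +2.313708; +2.313708 ∉ [0.2, 1.8) → out
#2 (-5,-17): internal coord -5 + (-17)·τ' = +2.041631; +2.041631 ∉ [0.2, 1.8) → out
#3 (-1,-4): internal coord -1 + (-4)·τ' = +0.656854; +0.656854 ∈ [0.2, 1.8) → IN Λ
#4 (1,-1): internal coord 1 + (-1)·τ' = +1.414214; +1.414214 ∈ [0.2, 1.8) → IN Λ
#5 (18,-10): internal coord 18 + (-10)·τ' = +22.142136; +22.142136 ∉ [0.2, 1.8) → out
#6 (4,5): internal coord 4 + (5)·τ' = +1.928932; +1.928932 ∉ [0.2, 1.8) → out
#7 (4,10): internal coord 4 + (10)·τ' = -0.142136; -0.142136 ∉ [0.2, 1.8) → out
#8 (19,17): internal coord 19 + (17)·τ' = +11.958369; +11.958369 ∉ [0.2, 1.8) → out
#9 (-24,5): internal coord -24 + (5)·τ' = -26.071068; -26.071068 ∉ [0.2, 1.8) → out

3, 4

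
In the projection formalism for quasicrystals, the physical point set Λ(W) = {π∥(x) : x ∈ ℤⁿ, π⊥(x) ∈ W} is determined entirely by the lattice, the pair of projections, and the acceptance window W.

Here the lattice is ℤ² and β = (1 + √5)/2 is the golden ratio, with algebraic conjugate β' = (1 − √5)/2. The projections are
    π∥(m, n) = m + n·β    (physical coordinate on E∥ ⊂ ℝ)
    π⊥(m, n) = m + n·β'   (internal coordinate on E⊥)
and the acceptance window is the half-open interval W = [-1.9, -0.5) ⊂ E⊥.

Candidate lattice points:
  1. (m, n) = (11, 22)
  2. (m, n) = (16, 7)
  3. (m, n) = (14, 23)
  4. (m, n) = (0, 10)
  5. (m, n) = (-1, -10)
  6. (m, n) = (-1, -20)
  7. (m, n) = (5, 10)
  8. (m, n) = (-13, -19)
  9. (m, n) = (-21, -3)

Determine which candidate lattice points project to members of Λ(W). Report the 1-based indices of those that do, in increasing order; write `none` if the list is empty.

β' = (1−√5)/2 ≈ -0.61803.
[1] lift (11,22): star map gives -2.59675; window check -1.9 ≤ -2.59675 < -0.5 is false → out
[2] lift (16,7): star map gives 11.67376; window check -1.9 ≤ 11.67376 < -0.5 is false → out
[3] lift (14,23): star map gives -0.21478; window check -1.9 ≤ -0.21478 < -0.5 is false → out
[4] lift (0,10): star map gives -6.18034; window check -1.9 ≤ -6.18034 < -0.5 is false → out
[5] lift (-1,-10): star map gives 5.18034; window check -1.9 ≤ 5.18034 < -0.5 is false → out
[6] lift (-1,-20): star map gives 11.36068; window check -1.9 ≤ 11.36068 < -0.5 is false → out
[7] lift (5,10): star map gives -1.18034; window check -1.9 ≤ -1.18034 < -0.5 is true → IN Λ
[8] lift (-13,-19): star map gives -1.25735; window check -1.9 ≤ -1.25735 < -0.5 is true → IN Λ
[9] lift (-21,-3): star map gives -19.14590; window check -1.9 ≤ -19.14590 < -0.5 is false → out

7, 8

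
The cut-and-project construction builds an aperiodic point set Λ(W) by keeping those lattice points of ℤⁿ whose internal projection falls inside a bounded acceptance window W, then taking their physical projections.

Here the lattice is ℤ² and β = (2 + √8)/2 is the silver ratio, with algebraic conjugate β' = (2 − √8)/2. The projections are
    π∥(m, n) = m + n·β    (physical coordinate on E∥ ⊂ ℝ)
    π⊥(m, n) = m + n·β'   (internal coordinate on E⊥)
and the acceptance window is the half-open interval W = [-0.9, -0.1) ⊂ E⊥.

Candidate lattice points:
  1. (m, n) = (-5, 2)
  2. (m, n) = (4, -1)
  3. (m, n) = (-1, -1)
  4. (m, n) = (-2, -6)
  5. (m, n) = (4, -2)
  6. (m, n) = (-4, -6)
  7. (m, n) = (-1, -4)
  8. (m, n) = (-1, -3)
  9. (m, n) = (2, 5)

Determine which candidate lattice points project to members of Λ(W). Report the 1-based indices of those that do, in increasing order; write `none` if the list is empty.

β' = (2−√8)/2 ≈ -0.4142.
candidate 1: (m,n)=(-5,2) → π∥ = -5+2·β ≈ -0.1716, π⊥ = -5+2·β' ≈ -5.8284 ∉ [-0.9, -0.1) ⇒ out
candidate 2: (m,n)=(4,-1) → π∥ = 4-1·β ≈ 1.5858, π⊥ = 4-1·β' ≈ 4.4142 ∉ [-0.9, -0.1) ⇒ out
candidate 3: (m,n)=(-1,-1) → π∥ = -1-1·β ≈ -3.4142, π⊥ = -1-1·β' ≈ -0.5858 ∈ [-0.9, -0.1) ⇒ IN Λ
candidate 4: (m,n)=(-2,-6) → π∥ = -2-6·β ≈ -16.4853, π⊥ = -2-6·β' ≈ 0.4853 ∉ [-0.9, -0.1) ⇒ out
candidate 5: (m,n)=(4,-2) → π∥ = 4-2·β ≈ -0.8284, π⊥ = 4-2·β' ≈ 4.8284 ∉ [-0.9, -0.1) ⇒ out
candidate 6: (m,n)=(-4,-6) → π∥ = -4-6·β ≈ -18.4853, π⊥ = -4-6·β' ≈ -1.5147 ∉ [-0.9, -0.1) ⇒ out
candidate 7: (m,n)=(-1,-4) → π∥ = -1-4·β ≈ -10.6569, π⊥ = -1-4·β' ≈ 0.6569 ∉ [-0.9, -0.1) ⇒ out
candidate 8: (m,n)=(-1,-3) → π∥ = -1-3·β ≈ -8.2426, π⊥ = -1-3·β' ≈ 0.2426 ∉ [-0.9, -0.1) ⇒ out
candidate 9: (m,n)=(2,5) → π∥ = 2+5·β ≈ 14.0711, π⊥ = 2+5·β' ≈ -0.0711 ∉ [-0.9, -0.1) ⇒ out

3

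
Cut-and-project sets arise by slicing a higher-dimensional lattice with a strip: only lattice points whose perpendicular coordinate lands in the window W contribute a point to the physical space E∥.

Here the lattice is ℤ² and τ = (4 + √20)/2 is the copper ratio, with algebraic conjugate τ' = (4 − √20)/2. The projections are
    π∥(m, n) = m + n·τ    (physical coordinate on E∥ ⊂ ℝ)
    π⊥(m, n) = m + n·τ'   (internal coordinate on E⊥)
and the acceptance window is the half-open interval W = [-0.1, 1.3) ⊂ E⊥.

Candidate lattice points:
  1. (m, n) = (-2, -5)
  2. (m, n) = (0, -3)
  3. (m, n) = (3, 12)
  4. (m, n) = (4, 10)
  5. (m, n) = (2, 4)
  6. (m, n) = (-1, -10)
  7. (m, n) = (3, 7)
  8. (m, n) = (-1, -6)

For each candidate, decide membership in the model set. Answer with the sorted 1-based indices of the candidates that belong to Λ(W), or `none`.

τ' = (4−√20)/2 ≈ -0.236068.
candidate 1: (m,n)=(-2,-5) → π∥ = -2-5·τ ≈ -23.180340, π⊥ = -2-5·τ' ≈ -0.819660 ∉ [-0.1, 1.3) ⇒ out
candidate 2: (m,n)=(0,-3) → π∥ = 0-3·τ ≈ -12.708204, π⊥ = 0-3·τ' ≈ 0.708204 ∈ [-0.1, 1.3) ⇒ IN Λ
candidate 3: (m,n)=(3,12) → π∥ = 3+12·τ ≈ 53.832816, π⊥ = 3+12·τ' ≈ 0.167184 ∈ [-0.1, 1.3) ⇒ IN Λ
candidate 4: (m,n)=(4,10) → π∥ = 4+10·τ ≈ 46.360680, π⊥ = 4+10·τ' ≈ 1.639320 ∉ [-0.1, 1.3) ⇒ out
candidate 5: (m,n)=(2,4) → π∥ = 2+4·τ ≈ 18.944272, π⊥ = 2+4·τ' ≈ 1.055728 ∈ [-0.1, 1.3) ⇒ IN Λ
candidate 6: (m,n)=(-1,-10) → π∥ = -1-10·τ ≈ -43.360680, π⊥ = -1-10·τ' ≈ 1.360680 ∉ [-0.1, 1.3) ⇒ out
candidate 7: (m,n)=(3,7) → π∥ = 3+7·τ ≈ 32.652476, π⊥ = 3+7·τ' ≈ 1.347524 ∉ [-0.1, 1.3) ⇒ out
candidate 8: (m,n)=(-1,-6) → π∥ = -1-6·τ ≈ -26.416408, π⊥ = -1-6·τ' ≈ 0.416408 ∈ [-0.1, 1.3) ⇒ IN Λ

2, 3, 5, 8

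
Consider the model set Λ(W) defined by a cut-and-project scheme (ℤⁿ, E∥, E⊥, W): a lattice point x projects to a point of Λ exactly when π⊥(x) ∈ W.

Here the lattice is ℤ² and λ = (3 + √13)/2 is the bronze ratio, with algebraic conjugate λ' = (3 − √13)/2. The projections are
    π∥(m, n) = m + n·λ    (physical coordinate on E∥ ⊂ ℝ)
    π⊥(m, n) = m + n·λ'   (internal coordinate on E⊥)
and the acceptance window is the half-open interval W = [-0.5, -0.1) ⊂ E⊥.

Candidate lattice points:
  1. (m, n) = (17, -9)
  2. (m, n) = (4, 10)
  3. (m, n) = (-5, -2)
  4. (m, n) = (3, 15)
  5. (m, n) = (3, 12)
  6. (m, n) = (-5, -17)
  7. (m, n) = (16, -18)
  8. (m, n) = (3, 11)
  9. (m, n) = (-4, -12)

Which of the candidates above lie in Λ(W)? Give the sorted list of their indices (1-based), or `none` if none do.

Numerically λ ≈ 3.3028 and λ' = −1/λ ≈ -0.3028.
candidate 1: (m,n)=(17,-9) → π∥ = 17-9·λ ≈ -12.7250, π⊥ = 17-9·λ' ≈ 19.7250 ∉ [-0.5, -0.1) ⇒ out
candidate 2: (m,n)=(4,10) → π∥ = 4+10·λ ≈ 37.0278, π⊥ = 4+10·λ' ≈ 0.9722 ∉ [-0.5, -0.1) ⇒ out
candidate 3: (m,n)=(-5,-2) → π∥ = -5-2·λ ≈ -11.6056, π⊥ = -5-2·λ' ≈ -4.3944 ∉ [-0.5, -0.1) ⇒ out
candidate 4: (m,n)=(3,15) → π∥ = 3+15·λ ≈ 52.5416, π⊥ = 3+15·λ' ≈ -1.5416 ∉ [-0.5, -0.1) ⇒ out
candidate 5: (m,n)=(3,12) → π∥ = 3+12·λ ≈ 42.6333, π⊥ = 3+12·λ' ≈ -0.6333 ∉ [-0.5, -0.1) ⇒ out
candidate 6: (m,n)=(-5,-17) → π∥ = -5-17·λ ≈ -61.1472, π⊥ = -5-17·λ' ≈ 0.1472 ∉ [-0.5, -0.1) ⇒ out
candidate 7: (m,n)=(16,-18) → π∥ = 16-18·λ ≈ -43.4500, π⊥ = 16-18·λ' ≈ 21.4500 ∉ [-0.5, -0.1) ⇒ out
candidate 8: (m,n)=(3,11) → π∥ = 3+11·λ ≈ 39.3305, π⊥ = 3+11·λ' ≈ -0.3305 ∈ [-0.5, -0.1) ⇒ IN Λ
candidate 9: (m,n)=(-4,-12) → π∥ = -4-12·λ ≈ -43.6333, π⊥ = -4-12·λ' ≈ -0.3667 ∈ [-0.5, -0.1) ⇒ IN Λ

8, 9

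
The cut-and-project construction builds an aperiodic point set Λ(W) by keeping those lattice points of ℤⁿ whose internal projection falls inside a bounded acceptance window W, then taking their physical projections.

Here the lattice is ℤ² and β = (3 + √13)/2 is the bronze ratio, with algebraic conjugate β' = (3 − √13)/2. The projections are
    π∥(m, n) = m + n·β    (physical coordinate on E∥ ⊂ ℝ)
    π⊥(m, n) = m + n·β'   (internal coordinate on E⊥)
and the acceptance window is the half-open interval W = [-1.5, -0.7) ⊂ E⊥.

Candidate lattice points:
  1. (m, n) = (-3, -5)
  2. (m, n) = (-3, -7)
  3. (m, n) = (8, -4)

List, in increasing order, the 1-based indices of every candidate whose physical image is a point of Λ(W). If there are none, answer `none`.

Compute β' = (3−√13)/2 = -0.30278, so π⊥(m,n) = m -0.30278·n.
[1] lift (-3,-5): star map gives -1.48612; window check -1.5 ≤ -1.48612 < -0.7 is true → IN Λ
[2] lift (-3,-7): star map gives -0.88057; window check -1.5 ≤ -0.88057 < -0.7 is true → IN Λ
[3] lift (8,-4): star map gives 9.21110; window check -1.5 ≤ 9.21110 < -0.7 is false → out

1, 2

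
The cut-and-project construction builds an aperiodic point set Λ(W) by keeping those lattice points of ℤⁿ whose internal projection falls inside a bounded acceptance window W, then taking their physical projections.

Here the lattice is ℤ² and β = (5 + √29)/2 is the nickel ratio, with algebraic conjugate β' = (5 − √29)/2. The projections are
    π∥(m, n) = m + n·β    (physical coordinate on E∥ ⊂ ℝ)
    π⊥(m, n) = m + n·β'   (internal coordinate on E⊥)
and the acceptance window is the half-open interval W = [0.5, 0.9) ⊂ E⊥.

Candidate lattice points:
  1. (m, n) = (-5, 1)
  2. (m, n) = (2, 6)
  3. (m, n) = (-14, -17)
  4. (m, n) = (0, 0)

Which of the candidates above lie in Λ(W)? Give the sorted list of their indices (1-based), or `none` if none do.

2

Compute β' = (5−√29)/2 = -0.192582, so π⊥(m,n) = m -0.192582·n.
#1 (-5,1): internal coord -5 + (1)·β' = -5.192582; -5.192582 ∉ [0.5, 0.9) → out
#2 (2,6): internal coord 2 + (6)·β' = +0.844506; +0.844506 ∈ [0.5, 0.9) → IN Λ
#3 (-14,-17): internal coord -14 + (-17)·β' = -10.726099; -10.726099 ∉ [0.5, 0.9) → out
#4 (0,0): internal coord 0 + (0)·β' = +0.000000; +0.000000 ∉ [0.5, 0.9) → out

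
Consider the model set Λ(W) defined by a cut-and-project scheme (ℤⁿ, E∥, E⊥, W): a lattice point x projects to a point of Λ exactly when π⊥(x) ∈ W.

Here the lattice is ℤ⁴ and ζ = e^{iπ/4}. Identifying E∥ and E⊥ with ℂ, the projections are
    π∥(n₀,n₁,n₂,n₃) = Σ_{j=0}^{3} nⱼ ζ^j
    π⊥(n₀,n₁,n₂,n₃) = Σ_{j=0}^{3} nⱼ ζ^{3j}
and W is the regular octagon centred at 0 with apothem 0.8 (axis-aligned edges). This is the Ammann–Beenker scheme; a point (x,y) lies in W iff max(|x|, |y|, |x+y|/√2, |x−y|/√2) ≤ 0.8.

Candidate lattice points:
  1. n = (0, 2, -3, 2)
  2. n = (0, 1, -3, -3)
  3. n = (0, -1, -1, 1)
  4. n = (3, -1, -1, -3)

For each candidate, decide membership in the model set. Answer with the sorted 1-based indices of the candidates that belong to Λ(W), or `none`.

π⊥(n) = n₀ + n₁ζ³ + n₂ζ⁶ + n₃ζ⁹ where ζ = e^{iπ/4}.
#1 (0, 2, -3, 2): internal (0.00000, 5.82843); octagon support 5.82843 vs apothem 0.8 → ∉ W
#2 (0, 1, -3, -3): internal (-2.82843, 1.58579); octagon support 3.12132 vs apothem 0.8 → ∉ W
#3 (0, -1, -1, 1): internal (1.41421, 1.00000); octagon support 1.70711 vs apothem 0.8 → ∉ W
#4 (3, -1, -1, -3): internal (1.58579, -1.82843); octagon support 2.41421 vs apothem 0.8 → ∉ W

none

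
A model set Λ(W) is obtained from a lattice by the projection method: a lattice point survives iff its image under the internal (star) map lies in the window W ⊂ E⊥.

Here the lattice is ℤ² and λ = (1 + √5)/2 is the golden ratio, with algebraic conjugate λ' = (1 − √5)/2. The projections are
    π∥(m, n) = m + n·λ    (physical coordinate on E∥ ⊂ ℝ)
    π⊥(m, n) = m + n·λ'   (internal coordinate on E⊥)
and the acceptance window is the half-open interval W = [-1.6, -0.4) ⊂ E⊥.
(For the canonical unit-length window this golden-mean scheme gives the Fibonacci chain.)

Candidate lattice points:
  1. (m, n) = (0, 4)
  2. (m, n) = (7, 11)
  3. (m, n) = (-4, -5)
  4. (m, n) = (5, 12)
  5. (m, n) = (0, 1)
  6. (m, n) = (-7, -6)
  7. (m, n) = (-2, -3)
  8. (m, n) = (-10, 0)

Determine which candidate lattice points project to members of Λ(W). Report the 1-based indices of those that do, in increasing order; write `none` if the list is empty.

Numerically λ ≈ 1.61803 and λ' = −1/λ ≈ -0.61803.
candidate 1: (m,n)=(0,4) → π∥ = 0+4·λ ≈ 6.47214, π⊥ = 0+4·λ' ≈ -2.47214 ∉ [-1.6, -0.4) ⇒ out
candidate 2: (m,n)=(7,11) → π∥ = 7+11·λ ≈ 24.79837, π⊥ = 7+11·λ' ≈ 0.20163 ∉ [-1.6, -0.4) ⇒ out
candidate 3: (m,n)=(-4,-5) → π∥ = -4-5·λ ≈ -12.09017, π⊥ = -4-5·λ' ≈ -0.90983 ∈ [-1.6, -0.4) ⇒ IN Λ
candidate 4: (m,n)=(5,12) → π∥ = 5+12·λ ≈ 24.41641, π⊥ = 5+12·λ' ≈ -2.41641 ∉ [-1.6, -0.4) ⇒ out
candidate 5: (m,n)=(0,1) → π∥ = 0+1·λ ≈ 1.61803, π⊥ = 0+1·λ' ≈ -0.61803 ∈ [-1.6, -0.4) ⇒ IN Λ
candidate 6: (m,n)=(-7,-6) → π∥ = -7-6·λ ≈ -16.70820, π⊥ = -7-6·λ' ≈ -3.29180 ∉ [-1.6, -0.4) ⇒ out
candidate 7: (m,n)=(-2,-3) → π∥ = -2-3·λ ≈ -6.85410, π⊥ = -2-3·λ' ≈ -0.14590 ∉ [-1.6, -0.4) ⇒ out
candidate 8: (m,n)=(-10,0) → π∥ = -10+0·λ ≈ -10.00000, π⊥ = -10+0·λ' ≈ -10.00000 ∉ [-1.6, -0.4) ⇒ out

3, 5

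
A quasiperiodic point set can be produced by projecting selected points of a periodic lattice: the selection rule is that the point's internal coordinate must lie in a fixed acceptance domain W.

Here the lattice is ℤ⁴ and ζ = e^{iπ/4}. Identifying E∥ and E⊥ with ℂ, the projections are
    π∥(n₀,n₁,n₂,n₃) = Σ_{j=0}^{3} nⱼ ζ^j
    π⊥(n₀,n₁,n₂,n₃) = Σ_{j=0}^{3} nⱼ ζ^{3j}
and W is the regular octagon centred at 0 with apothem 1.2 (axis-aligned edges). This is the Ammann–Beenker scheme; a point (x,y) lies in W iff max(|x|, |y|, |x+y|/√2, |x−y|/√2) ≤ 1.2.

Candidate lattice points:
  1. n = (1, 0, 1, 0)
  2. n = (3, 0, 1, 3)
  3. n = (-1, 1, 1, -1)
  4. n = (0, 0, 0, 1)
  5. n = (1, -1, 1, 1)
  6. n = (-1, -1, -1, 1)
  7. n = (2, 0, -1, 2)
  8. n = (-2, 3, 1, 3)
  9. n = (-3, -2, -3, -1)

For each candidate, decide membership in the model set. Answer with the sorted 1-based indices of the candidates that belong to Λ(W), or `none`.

4, 6

π⊥(n) = n₀ + n₁ζ³ + n₂ζ⁶ + n₃ζ⁹ where ζ = e^{iπ/4}.
candidate 1: n = (1, 0, 1, 0) → π⊥ ≈ (+1.00000, -1.00000); max(|x|,|y|,|x±y|/√2) = 1.41421 > 1.2 ⇒ ∉ W
candidate 2: n = (3, 0, 1, 3) → π⊥ ≈ (+5.12132, +1.12132); max(|x|,|y|,|x±y|/√2) = 5.12132 > 1.2 ⇒ ∉ W
candidate 3: n = (-1, 1, 1, -1) → π⊥ ≈ (-2.41421, -1.00000); max(|x|,|y|,|x±y|/√2) = 2.41421 > 1.2 ⇒ ∉ W
candidate 4: n = (0, 0, 0, 1) → π⊥ ≈ (+0.70711, +0.70711); max(|x|,|y|,|x±y|/√2) = 1.00000 ≤ 1.2 ⇒ ∈ W
candidate 5: n = (1, -1, 1, 1) → π⊥ ≈ (+2.41421, -1.00000); max(|x|,|y|,|x±y|/√2) = 2.41421 > 1.2 ⇒ ∉ W
candidate 6: n = (-1, -1, -1, 1) → π⊥ ≈ (+0.41421, +1.00000); max(|x|,|y|,|x±y|/√2) = 1.00000 ≤ 1.2 ⇒ ∈ W
candidate 7: n = (2, 0, -1, 2) → π⊥ ≈ (+3.41421, +2.41421); max(|x|,|y|,|x±y|/√2) = 4.12132 > 1.2 ⇒ ∉ W
candidate 8: n = (-2, 3, 1, 3) → π⊥ ≈ (-2.00000, +3.24264); max(|x|,|y|,|x±y|/√2) = 3.70711 > 1.2 ⇒ ∉ W
candidate 9: n = (-3, -2, -3, -1) → π⊥ ≈ (-2.29289, +0.87868); max(|x|,|y|,|x±y|/√2) = 2.29289 > 1.2 ⇒ ∉ W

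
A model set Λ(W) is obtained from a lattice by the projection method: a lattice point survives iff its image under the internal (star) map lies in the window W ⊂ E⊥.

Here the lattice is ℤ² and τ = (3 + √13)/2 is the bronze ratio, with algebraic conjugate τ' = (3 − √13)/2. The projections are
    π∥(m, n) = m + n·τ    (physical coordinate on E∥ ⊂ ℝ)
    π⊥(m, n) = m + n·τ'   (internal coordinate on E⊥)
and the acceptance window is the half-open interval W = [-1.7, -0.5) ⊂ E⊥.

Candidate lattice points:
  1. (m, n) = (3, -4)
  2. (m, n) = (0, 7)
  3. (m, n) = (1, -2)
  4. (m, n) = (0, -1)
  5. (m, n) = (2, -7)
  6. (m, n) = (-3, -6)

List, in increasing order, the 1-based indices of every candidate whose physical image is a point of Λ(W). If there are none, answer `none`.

Numerically τ ≈ 3.30278 and τ' = −1/τ ≈ -0.30278.
candidate 1: (m,n)=(3,-4) → π∥ = 3-4·τ ≈ -10.21110, π⊥ = 3-4·τ' ≈ 4.21110 ∉ [-1.7, -0.5) ⇒ out
candidate 2: (m,n)=(0,7) → π∥ = 0+7·τ ≈ 23.11943, π⊥ = 0+7·τ' ≈ -2.11943 ∉ [-1.7, -0.5) ⇒ out
candidate 3: (m,n)=(1,-2) → π∥ = 1-2·τ ≈ -5.60555, π⊥ = 1-2·τ' ≈ 1.60555 ∉ [-1.7, -0.5) ⇒ out
candidate 4: (m,n)=(0,-1) → π∥ = 0-1·τ ≈ -3.30278, π⊥ = 0-1·τ' ≈ 0.30278 ∉ [-1.7, -0.5) ⇒ out
candidate 5: (m,n)=(2,-7) → π∥ = 2-7·τ ≈ -21.11943, π⊥ = 2-7·τ' ≈ 4.11943 ∉ [-1.7, -0.5) ⇒ out
candidate 6: (m,n)=(-3,-6) → π∥ = -3-6·τ ≈ -22.81665, π⊥ = -3-6·τ' ≈ -1.18335 ∈ [-1.7, -0.5) ⇒ IN Λ

6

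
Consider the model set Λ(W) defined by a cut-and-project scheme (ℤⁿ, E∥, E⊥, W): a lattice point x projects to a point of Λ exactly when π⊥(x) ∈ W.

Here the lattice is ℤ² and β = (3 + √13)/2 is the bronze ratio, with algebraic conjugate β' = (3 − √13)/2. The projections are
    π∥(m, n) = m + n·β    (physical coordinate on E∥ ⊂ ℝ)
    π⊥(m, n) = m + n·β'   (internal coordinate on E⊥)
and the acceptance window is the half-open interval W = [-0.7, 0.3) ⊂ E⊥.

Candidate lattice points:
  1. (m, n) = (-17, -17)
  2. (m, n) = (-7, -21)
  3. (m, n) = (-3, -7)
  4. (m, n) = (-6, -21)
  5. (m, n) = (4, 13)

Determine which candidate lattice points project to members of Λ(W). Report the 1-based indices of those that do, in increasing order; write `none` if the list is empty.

2, 5

β' = (3−√13)/2 ≈ -0.30278.
[1] lift (-17,-17): star map gives -11.85281; window check -0.7 ≤ -11.85281 < 0.3 is false → out
[2] lift (-7,-21): star map gives -0.64171; window check -0.7 ≤ -0.64171 < 0.3 is true → IN Λ
[3] lift (-3,-7): star map gives -0.88057; window check -0.7 ≤ -0.88057 < 0.3 is false → out
[4] lift (-6,-21): star map gives 0.35829; window check -0.7 ≤ 0.35829 < 0.3 is false → out
[5] lift (4,13): star map gives 0.06392; window check -0.7 ≤ 0.06392 < 0.3 is true → IN Λ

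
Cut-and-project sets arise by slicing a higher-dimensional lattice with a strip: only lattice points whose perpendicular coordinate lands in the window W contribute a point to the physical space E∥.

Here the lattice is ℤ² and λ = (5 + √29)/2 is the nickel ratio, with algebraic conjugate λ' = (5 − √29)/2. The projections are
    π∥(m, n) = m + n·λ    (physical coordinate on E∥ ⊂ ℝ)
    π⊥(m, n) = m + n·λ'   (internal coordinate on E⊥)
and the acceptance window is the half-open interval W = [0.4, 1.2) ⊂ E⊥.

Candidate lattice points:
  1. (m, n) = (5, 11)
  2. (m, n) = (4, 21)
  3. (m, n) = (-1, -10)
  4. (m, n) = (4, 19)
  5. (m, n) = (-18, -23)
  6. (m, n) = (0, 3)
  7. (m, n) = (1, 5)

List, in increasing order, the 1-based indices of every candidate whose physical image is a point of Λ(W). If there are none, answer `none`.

Numerically λ ≈ 5.1926 and λ' = −1/λ ≈ -0.1926.
[1] lift (5,11): star map gives 2.8816; window check 0.4 ≤ 2.8816 < 1.2 is false → out
[2] lift (4,21): star map gives -0.0442; window check 0.4 ≤ -0.0442 < 1.2 is false → out
[3] lift (-1,-10): star map gives 0.9258; window check 0.4 ≤ 0.9258 < 1.2 is true → IN Λ
[4] lift (4,19): star map gives 0.3409; window check 0.4 ≤ 0.3409 < 1.2 is false → out
[5] lift (-18,-23): star map gives -13.5706; window check 0.4 ≤ -13.5706 < 1.2 is false → out
[6] lift (0,3): star map gives -0.5777; window check 0.4 ≤ -0.5777 < 1.2 is false → out
[7] lift (1,5): star map gives 0.0371; window check 0.4 ≤ 0.0371 < 1.2 is false → out

3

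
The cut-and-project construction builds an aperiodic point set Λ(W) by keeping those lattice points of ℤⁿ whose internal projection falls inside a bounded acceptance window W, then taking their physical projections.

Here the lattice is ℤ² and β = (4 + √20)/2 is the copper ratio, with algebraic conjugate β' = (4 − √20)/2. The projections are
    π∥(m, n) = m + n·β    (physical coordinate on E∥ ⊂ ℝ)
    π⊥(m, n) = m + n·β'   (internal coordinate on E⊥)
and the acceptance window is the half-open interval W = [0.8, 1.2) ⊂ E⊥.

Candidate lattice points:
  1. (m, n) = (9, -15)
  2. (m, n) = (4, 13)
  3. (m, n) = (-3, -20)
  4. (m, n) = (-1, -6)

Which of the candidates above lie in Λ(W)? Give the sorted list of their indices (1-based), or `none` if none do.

Numerically β ≈ 4.2361 and β' = −1/β ≈ -0.2361.
#1 (9,-15): internal coord 9 + (-15)·β' = +12.5410; +12.5410 ∉ [0.8, 1.2) → out
#2 (4,13): internal coord 4 + (13)·β' = +0.9311; +0.9311 ∈ [0.8, 1.2) → IN Λ
#3 (-3,-20): internal coord -3 + (-20)·β' = +1.7214; +1.7214 ∉ [0.8, 1.2) → out
#4 (-1,-6): internal coord -1 + (-6)·β' = +0.4164; +0.4164 ∉ [0.8, 1.2) → out

2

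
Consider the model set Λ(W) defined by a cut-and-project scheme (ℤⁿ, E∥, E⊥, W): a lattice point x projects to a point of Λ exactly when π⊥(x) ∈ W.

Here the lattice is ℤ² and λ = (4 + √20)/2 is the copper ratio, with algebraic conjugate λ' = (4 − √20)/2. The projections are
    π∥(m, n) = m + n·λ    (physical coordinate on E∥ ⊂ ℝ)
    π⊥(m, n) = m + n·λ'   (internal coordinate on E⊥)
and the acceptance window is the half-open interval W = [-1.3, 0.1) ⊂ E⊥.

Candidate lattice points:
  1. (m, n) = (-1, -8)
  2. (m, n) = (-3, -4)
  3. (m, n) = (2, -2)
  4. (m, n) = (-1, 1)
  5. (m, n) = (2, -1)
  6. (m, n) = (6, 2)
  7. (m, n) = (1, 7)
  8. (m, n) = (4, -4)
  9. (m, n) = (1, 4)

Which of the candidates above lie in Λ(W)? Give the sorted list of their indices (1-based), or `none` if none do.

λ' = (4−√20)/2 ≈ -0.2361.
#1 (-1,-8): internal coord -1 + (-8)·λ' = +0.8885; +0.8885 ∉ [-1.3, 0.1) → out
#2 (-3,-4): internal coord -3 + (-4)·λ' = -2.0557; -2.0557 ∉ [-1.3, 0.1) → out
#3 (2,-2): internal coord 2 + (-2)·λ' = +2.4721; +2.4721 ∉ [-1.3, 0.1) → out
#4 (-1,1): internal coord -1 + (1)·λ' = -1.2361; -1.2361 ∈ [-1.3, 0.1) → IN Λ
#5 (2,-1): internal coord 2 + (-1)·λ' = +2.2361; +2.2361 ∉ [-1.3, 0.1) → out
#6 (6,2): internal coord 6 + (2)·λ' = +5.5279; +5.5279 ∉ [-1.3, 0.1) → out
#7 (1,7): internal coord 1 + (7)·λ' = -0.6525; -0.6525 ∈ [-1.3, 0.1) → IN Λ
#8 (4,-4): internal coord 4 + (-4)·λ' = +4.9443; +4.9443 ∉ [-1.3, 0.1) → out
#9 (1,4): internal coord 1 + (4)·λ' = +0.0557; +0.0557 ∈ [-1.3, 0.1) → IN Λ

4, 7, 9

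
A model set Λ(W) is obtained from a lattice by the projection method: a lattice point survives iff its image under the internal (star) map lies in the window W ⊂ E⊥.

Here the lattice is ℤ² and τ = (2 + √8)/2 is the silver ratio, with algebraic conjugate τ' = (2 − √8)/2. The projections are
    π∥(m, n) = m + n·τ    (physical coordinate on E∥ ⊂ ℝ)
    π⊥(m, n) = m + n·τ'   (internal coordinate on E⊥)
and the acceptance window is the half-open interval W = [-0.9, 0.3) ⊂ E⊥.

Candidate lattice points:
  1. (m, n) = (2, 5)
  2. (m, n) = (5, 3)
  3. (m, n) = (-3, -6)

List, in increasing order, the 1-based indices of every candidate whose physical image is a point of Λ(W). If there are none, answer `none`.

τ' = (2−√8)/2 ≈ -0.4142.
#1 (2,5): internal coord 2 + (5)·τ' = -0.0711; -0.0711 ∈ [-0.9, 0.3) → IN Λ
#2 (5,3): internal coord 5 + (3)·τ' = +3.7574; +3.7574 ∉ [-0.9, 0.3) → out
#3 (-3,-6): internal coord -3 + (-6)·τ' = -0.5147; -0.5147 ∈ [-0.9, 0.3) → IN Λ

1, 3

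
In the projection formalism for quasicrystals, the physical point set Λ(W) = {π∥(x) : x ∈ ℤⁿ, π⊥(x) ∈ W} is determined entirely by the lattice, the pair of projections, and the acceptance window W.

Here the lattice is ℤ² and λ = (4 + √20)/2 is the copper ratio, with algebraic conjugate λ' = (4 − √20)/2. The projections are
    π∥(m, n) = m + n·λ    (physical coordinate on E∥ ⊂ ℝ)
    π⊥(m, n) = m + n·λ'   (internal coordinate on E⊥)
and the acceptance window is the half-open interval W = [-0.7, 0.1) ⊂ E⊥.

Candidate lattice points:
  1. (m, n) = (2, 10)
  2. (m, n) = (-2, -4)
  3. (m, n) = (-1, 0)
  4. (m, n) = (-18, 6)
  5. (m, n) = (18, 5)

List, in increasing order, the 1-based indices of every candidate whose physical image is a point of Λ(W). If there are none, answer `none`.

1

Numerically λ ≈ 4.23607 and λ' = −1/λ ≈ -0.23607.
#1 (2,10): internal coord 2 + (10)·λ' = -0.36068; -0.36068 ∈ [-0.7, 0.1) → IN Λ
#2 (-2,-4): internal coord -2 + (-4)·λ' = -1.05573; -1.05573 ∉ [-0.7, 0.1) → out
#3 (-1,0): internal coord -1 + (0)·λ' = -1.00000; -1.00000 ∉ [-0.7, 0.1) → out
#4 (-18,6): internal coord -18 + (6)·λ' = -19.41641; -19.41641 ∉ [-0.7, 0.1) → out
#5 (18,5): internal coord 18 + (5)·λ' = +16.81966; +16.81966 ∉ [-0.7, 0.1) → out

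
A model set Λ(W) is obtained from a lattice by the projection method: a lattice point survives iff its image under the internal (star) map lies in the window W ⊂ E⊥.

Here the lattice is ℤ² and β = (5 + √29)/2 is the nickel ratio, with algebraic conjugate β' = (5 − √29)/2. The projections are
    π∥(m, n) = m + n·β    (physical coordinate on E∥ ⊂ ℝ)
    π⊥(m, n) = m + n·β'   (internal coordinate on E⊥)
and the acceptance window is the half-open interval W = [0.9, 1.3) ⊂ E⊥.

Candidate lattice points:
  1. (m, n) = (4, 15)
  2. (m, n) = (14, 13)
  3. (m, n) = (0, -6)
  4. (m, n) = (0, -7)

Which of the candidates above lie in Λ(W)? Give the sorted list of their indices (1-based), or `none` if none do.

Numerically β ≈ 5.192582 and β' = −1/β ≈ -0.192582.
candidate 1: (m,n)=(4,15) → π∥ = 4+15·β ≈ 81.888736, π⊥ = 4+15·β' ≈ 1.111264 ∈ [0.9, 1.3) ⇒ IN Λ
candidate 2: (m,n)=(14,13) → π∥ = 14+13·β ≈ 81.503571, π⊥ = 14+13·β' ≈ 11.496429 ∉ [0.9, 1.3) ⇒ out
candidate 3: (m,n)=(0,-6) → π∥ = 0-6·β ≈ -31.155494, π⊥ = 0-6·β' ≈ 1.155494 ∈ [0.9, 1.3) ⇒ IN Λ
candidate 4: (m,n)=(0,-7) → π∥ = 0-7·β ≈ -36.348077, π⊥ = 0-7·β' ≈ 1.348077 ∉ [0.9, 1.3) ⇒ out

1, 3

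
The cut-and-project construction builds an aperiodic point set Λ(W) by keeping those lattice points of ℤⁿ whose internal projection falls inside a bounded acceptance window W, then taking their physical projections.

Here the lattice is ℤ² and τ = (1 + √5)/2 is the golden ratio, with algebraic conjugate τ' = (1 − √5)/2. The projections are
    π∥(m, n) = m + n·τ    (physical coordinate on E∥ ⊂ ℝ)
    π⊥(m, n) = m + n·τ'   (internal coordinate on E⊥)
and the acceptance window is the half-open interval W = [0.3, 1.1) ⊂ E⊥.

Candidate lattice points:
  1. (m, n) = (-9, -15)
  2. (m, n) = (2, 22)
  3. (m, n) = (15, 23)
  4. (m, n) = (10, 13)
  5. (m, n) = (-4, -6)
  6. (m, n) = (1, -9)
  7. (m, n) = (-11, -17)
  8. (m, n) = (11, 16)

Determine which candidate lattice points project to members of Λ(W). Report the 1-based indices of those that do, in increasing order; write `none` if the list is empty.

3

Compute τ' = (1−√5)/2 = -0.618034, so π⊥(m,n) = m -0.618034·n.
[1] lift (-9,-15): star map gives 0.270510; window check 0.3 ≤ 0.270510 < 1.1 is false → out
[2] lift (2,22): star map gives -11.596748; window check 0.3 ≤ -11.596748 < 1.1 is false → out
[3] lift (15,23): star map gives 0.785218; window check 0.3 ≤ 0.785218 < 1.1 is true → IN Λ
[4] lift (10,13): star map gives 1.965558; window check 0.3 ≤ 1.965558 < 1.1 is false → out
[5] lift (-4,-6): star map gives -0.291796; window check 0.3 ≤ -0.291796 < 1.1 is false → out
[6] lift (1,-9): star map gives 6.562306; window check 0.3 ≤ 6.562306 < 1.1 is false → out
[7] lift (-11,-17): star map gives -0.493422; window check 0.3 ≤ -0.493422 < 1.1 is false → out
[8] lift (11,16): star map gives 1.111456; window check 0.3 ≤ 1.111456 < 1.1 is false → out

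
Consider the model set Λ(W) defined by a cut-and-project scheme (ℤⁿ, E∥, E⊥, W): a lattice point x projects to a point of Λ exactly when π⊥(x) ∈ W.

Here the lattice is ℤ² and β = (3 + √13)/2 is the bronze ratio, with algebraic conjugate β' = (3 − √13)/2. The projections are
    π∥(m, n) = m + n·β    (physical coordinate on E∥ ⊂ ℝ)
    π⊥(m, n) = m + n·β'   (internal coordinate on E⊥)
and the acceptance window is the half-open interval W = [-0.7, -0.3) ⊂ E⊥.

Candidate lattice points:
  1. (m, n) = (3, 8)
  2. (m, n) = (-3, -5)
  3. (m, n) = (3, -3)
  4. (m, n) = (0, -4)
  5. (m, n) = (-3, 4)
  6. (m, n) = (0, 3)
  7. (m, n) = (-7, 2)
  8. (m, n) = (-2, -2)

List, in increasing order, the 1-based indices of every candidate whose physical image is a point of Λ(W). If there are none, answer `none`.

none

Numerically β ≈ 3.30278 and β' = −1/β ≈ -0.30278.
#1 (3,8): internal coord 3 + (8)·β' = +0.57779; +0.57779 ∉ [-0.7, -0.3) → out
#2 (-3,-5): internal coord -3 + (-5)·β' = -1.48612; -1.48612 ∉ [-0.7, -0.3) → out
#3 (3,-3): internal coord 3 + (-3)·β' = +3.90833; +3.90833 ∉ [-0.7, -0.3) → out
#4 (0,-4): internal coord 0 + (-4)·β' = +1.21110; +1.21110 ∉ [-0.7, -0.3) → out
#5 (-3,4): internal coord -3 + (4)·β' = -4.21110; -4.21110 ∉ [-0.7, -0.3) → out
#6 (0,3): internal coord 0 + (3)·β' = -0.90833; -0.90833 ∉ [-0.7, -0.3) → out
#7 (-7,2): internal coord -7 + (2)·β' = -7.60555; -7.60555 ∉ [-0.7, -0.3) → out
#8 (-2,-2): internal coord -2 + (-2)·β' = -1.39445; -1.39445 ∉ [-0.7, -0.3) → out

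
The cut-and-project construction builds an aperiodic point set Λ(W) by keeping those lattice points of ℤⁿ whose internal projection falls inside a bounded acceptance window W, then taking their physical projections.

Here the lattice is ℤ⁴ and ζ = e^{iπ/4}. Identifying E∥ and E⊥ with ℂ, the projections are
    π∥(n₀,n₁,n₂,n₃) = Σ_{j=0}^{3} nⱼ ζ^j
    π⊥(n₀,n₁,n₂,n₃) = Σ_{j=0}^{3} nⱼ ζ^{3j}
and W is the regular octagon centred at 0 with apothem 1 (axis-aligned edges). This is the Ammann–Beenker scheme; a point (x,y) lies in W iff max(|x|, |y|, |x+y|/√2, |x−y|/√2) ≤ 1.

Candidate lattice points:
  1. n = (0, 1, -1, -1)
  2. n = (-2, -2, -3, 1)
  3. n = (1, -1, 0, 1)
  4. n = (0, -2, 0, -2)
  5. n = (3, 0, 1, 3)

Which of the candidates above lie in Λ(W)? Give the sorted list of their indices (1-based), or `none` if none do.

none

Internal map: ζ^{3j} for j=0..3 gives (1,0), (−√2/2,√2/2), (0,−1), (√2/2,√2/2).
#1 (0, 1, -1, -1): internal (-1.4142, 1.0000); octagon support 1.7071 vs apothem 1 → ∉ W
#2 (-2, -2, -3, 1): internal (0.1213, 2.2929); octagon support 2.2929 vs apothem 1 → ∉ W
#3 (1, -1, 0, 1): internal (2.4142, 0.0000); octagon support 2.4142 vs apothem 1 → ∉ W
#4 (0, -2, 0, -2): internal (0.0000, -2.8284); octagon support 2.8284 vs apothem 1 → ∉ W
#5 (3, 0, 1, 3): internal (5.1213, 1.1213); octagon support 5.1213 vs apothem 1 → ∉ W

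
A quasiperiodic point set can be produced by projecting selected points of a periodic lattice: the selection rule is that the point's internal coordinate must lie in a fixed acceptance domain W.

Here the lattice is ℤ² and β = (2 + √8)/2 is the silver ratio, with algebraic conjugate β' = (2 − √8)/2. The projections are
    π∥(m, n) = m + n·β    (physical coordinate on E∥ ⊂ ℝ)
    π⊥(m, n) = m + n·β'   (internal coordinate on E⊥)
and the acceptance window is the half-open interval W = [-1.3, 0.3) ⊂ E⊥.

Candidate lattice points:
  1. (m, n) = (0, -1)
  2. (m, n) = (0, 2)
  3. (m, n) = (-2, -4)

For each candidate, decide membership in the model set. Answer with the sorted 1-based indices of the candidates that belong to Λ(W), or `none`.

β' = (2−√8)/2 ≈ -0.414214.
#1 (0,-1): internal coord 0 + (-1)·β' = +0.414214; +0.414214 ∉ [-1.3, 0.3) → out
#2 (0,2): internal coord 0 + (2)·β' = -0.828427; -0.828427 ∈ [-1.3, 0.3) → IN Λ
#3 (-2,-4): internal coord -2 + (-4)·β' = -0.343146; -0.343146 ∈ [-1.3, 0.3) → IN Λ

2, 3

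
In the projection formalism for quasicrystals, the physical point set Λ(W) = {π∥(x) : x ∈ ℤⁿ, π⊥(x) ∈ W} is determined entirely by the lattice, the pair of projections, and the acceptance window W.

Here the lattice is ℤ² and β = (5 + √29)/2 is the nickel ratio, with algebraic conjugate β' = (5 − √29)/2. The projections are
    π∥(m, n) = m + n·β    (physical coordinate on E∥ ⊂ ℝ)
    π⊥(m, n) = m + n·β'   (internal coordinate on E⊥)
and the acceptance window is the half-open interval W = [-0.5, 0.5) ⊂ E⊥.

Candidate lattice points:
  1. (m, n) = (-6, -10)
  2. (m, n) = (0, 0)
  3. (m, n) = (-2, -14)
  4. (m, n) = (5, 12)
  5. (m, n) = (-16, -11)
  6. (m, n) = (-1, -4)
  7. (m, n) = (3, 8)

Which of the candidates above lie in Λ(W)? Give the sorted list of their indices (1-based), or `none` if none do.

2, 6

Numerically β ≈ 5.192582 and β' = −1/β ≈ -0.192582.
#1 (-6,-10): internal coord -6 + (-10)·β' = -4.074176; -4.074176 ∉ [-0.5, 0.5) → out
#2 (0,0): internal coord 0 + (0)·β' = +0.000000; +0.000000 ∈ [-0.5, 0.5) → IN Λ
#3 (-2,-14): internal coord -2 + (-14)·β' = +0.696154; +0.696154 ∉ [-0.5, 0.5) → out
#4 (5,12): internal coord 5 + (12)·β' = +2.689011; +2.689011 ∉ [-0.5, 0.5) → out
#5 (-16,-11): internal coord -16 + (-11)·β' = -13.881594; -13.881594 ∉ [-0.5, 0.5) → out
#6 (-1,-4): internal coord -1 + (-4)·β' = -0.229670; -0.229670 ∈ [-0.5, 0.5) → IN Λ
#7 (3,8): internal coord 3 + (8)·β' = +1.459341; +1.459341 ∉ [-0.5, 0.5) → out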